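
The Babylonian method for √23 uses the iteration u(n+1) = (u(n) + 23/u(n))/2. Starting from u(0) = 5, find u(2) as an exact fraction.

1151/240

u(1) = (5 + 23/5)/2 = 24/5.
u(2) = (24/5 + 23/(24/5))/2 = 1151/240.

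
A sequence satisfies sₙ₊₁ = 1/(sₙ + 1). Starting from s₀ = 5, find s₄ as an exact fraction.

s₁ = 1/(5 + 1) = 1/6.
s₂ = 1/(1/6 + 1) = 6/7.
s₃ = 1/(6/7 + 1) = 7/13.
s₄ = 1/(7/13 + 1) = 13/20.

13/20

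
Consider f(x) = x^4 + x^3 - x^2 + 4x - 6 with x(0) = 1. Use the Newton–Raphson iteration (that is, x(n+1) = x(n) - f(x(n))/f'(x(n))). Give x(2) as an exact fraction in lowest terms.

13211/11994

f'(x) = 4x^3 + 3x^2 - 2x + 4.
f(1) = -1, f'(1) = 9, so x(1) = 1 - (-1)/9 = 10/9.
f(10/9) = 694/6561, f'(10/9) = 7996/729, so x(2) = (10/9) - (694/6561)/(7996/729) = 13211/11994.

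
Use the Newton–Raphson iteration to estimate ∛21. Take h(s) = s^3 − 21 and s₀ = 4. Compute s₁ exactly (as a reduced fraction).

h'(s) = 3s^2.
h(4) = 43, h'(4) = 48, so s₁ = 4 − 43/48 = 149/48.

149/48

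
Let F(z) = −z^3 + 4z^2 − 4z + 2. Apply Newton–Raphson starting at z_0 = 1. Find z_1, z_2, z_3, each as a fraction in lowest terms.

z_1 = 0, z_2 = 1/2, z_3 = 5/3

F'(z) = −3z^2 + 8z − 4.
F(1) = 1, F'(1) = 1, so z_1 = 1 − 1/1 = 0.
F(0) = 2, F'(0) = −4, so z_2 = 0 − 2/(−4) = 1/2.
F(1/2) = 7/8, F'(1/2) = −3/4, so z_3 = (1/2) − (7/8)/(−3/4) = 5/3.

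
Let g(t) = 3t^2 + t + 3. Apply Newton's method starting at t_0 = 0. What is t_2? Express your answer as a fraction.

g'(t) = 6t + 1.
g(0) = 3, g'(0) = 1, so t_1 = 0 − 3/1 = −3.
g(−3) = 27, g'(−3) = −17, so t_2 = (−3) − 27/(−17) = −24/17.

−24/17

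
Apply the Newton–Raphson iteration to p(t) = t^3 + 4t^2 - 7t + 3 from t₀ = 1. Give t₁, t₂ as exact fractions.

t₁ = 3/4, t₂ = 3/22

p'(t) = 3t^2 + 8t - 7.
p(1) = 1, p'(1) = 4, so t₁ = 1 - 1/4 = 3/4.
p(3/4) = 27/64, p'(3/4) = 11/16, so t₂ = (3/4) - (27/64)/(11/16) = 3/22.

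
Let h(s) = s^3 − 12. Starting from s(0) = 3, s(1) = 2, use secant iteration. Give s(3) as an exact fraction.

h(3) = 15, h(2) = −4. s(2) = 2 − (−4)·(2 − 3)/((−4) − 15) = 42/19.
h(2) = −4, h(42/19) = −8220/6859. s(3) = (42/19) − (−8220/6859)·((42/19) − 2)/((−8220/6859) − (−4)) = 2763/1201.

2763/1201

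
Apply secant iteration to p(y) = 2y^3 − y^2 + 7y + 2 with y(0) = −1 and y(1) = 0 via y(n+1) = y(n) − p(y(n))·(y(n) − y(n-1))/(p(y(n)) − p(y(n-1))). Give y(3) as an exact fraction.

p(−1) = −8, p(0) = 2. y(2) = 0 − 2·(0 − (−1))/(2 − (−8)) = −1/5.
p(0) = 2, p(−1/5) = 68/125. y(3) = (−1/5) − (68/125)·((−1/5) − 0)/((68/125) − 2) = −25/91.

−25/91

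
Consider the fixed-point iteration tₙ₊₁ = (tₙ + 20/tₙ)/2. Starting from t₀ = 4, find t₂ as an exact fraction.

t₁ = (4 + 20/4)/2 = 9/2.
t₂ = (9/2 + 20/(9/2))/2 = 161/36.

161/36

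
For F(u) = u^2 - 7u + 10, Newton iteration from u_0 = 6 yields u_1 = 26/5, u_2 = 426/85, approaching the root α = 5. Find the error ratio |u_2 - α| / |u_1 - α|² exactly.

5/17

u_1 - α = 26/5 - 5 = 1/5, so |u_1 - α| = 1/5.
u_2 - α = 426/85 - 5 = 1/85, so |u_2 - α| = 1/85.
|u_1 - α|² = 1/25.
Ratio = (1/85) / (1/25) = 5/17.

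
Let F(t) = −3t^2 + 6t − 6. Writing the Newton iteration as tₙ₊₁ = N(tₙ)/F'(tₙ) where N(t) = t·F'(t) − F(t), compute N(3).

F'(t) = −6t + 6.
N(t) = t·F'(t) − F(t) = t·(−6t + 6) − (−3t^2 + 6t − 6) = −3t^2 + 6.
N(3) = −21.

−21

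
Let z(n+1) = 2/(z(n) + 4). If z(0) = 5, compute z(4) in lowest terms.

85/189

z(1) = 2/(5 + 4) = 2/9.
z(2) = 2/(2/9 + 4) = 9/19.
z(3) = 2/(9/19 + 4) = 38/85.
z(4) = 2/(38/85 + 4) = 85/189.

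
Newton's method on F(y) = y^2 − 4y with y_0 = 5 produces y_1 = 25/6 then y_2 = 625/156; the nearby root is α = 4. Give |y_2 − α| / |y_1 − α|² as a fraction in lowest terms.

3/13

y_1 − α = 25/6 − 4 = 1/6, so |y_1 − α| = 1/6.
y_2 − α = 625/156 − 4 = 1/156, so |y_2 − α| = 1/156.
|y_1 − α|² = 1/36.
Ratio = (1/156) / (1/36) = 3/13.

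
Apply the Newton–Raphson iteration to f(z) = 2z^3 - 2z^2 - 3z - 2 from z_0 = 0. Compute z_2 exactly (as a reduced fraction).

-2/63

f'(z) = 6z^2 - 4z - 3.
f(0) = -2, f'(0) = -3, so z_1 = 0 - (-2)/(-3) = -2/3.
f(-2/3) = -40/27, f'(-2/3) = 7/3, so z_2 = (-2/3) - (-40/27)/(7/3) = -2/63.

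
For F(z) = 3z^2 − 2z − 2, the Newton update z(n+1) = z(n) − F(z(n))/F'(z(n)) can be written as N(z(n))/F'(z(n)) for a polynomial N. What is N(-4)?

F'(z) = 6z − 2.
N(z) = z·F'(z) − F(z) = z·(6z − 2) − (3z^2 − 2z − 2) = 3z^2 + 2.
N(-4) = 50.

50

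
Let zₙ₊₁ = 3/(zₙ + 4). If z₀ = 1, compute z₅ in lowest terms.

1491/2309

z₁ = 3/(1 + 4) = 3/5.
z₂ = 3/(3/5 + 4) = 15/23.
z₃ = 3/(15/23 + 4) = 69/107.
z₄ = 3/(69/107 + 4) = 321/497.
z₅ = 3/(321/497 + 4) = 1491/2309.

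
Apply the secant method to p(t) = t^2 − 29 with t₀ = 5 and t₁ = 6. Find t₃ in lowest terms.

673/125

p(5) = −4, p(6) = 7. t₂ = 6 − 7·(6 − 5)/(7 − (−4)) = 59/11.
p(6) = 7, p(59/11) = −28/121. t₃ = (59/11) − (−28/121)·((59/11) − 6)/((−28/121) − 7) = 673/125.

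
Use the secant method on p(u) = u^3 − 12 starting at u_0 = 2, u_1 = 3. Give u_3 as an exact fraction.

5602/2469

p(2) = −4, p(3) = 15. u_2 = 3 − 15·(3 − 2)/(15 − (−4)) = 42/19.
p(3) = 15, p(42/19) = −8220/6859. u_3 = (42/19) − (−8220/6859)·((42/19) − 3)/((−8220/6859) − 15) = 5602/2469.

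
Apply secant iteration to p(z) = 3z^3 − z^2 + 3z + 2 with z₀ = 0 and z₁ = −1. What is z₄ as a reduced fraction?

−2165054/4386959

p(0) = 2, p(−1) = −5. z₂ = (−1) − (−5)·((−1) − 0)/((−5) − 2) = −2/7.
p(−1) = −5, p(−2/7) = 340/343. z₃ = (−2/7) − (340/343)·((−2/7) − (−1))/((340/343) − (−5)) = −166/411.
p(−2/7) = 340/343, p(−166/411) = 3298000/7714059. z₄ = (−166/411) − (3298000/7714059)·((−166/411) − (−2/7))/((3298000/7714059) − (340/343)) = −2165054/4386959.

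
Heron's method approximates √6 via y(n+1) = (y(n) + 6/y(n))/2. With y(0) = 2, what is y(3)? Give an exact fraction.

4801/1960

y(1) = (2 + 6/2)/2 = 5/2.
y(2) = (5/2 + 6/(5/2))/2 = 49/20.
y(3) = (49/20 + 6/(49/20))/2 = 4801/1960.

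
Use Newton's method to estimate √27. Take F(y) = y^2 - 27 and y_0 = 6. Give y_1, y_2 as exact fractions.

F'(y) = 2y.
F(6) = 9, F'(6) = 12, so y_1 = 6 - 9/12 = 21/4.
F(21/4) = 9/16, F'(21/4) = 21/2, so y_2 = (21/4) - (9/16)/(21/2) = 291/56.

y_1 = 21/4, y_2 = 291/56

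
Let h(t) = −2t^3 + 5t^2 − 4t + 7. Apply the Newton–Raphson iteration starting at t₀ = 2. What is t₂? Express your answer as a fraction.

4145/1804

h'(t) = −6t^2 + 10t − 4.
h(2) = 3, h'(2) = −8, so t₁ = 2 − 3/(−8) = 19/8.
h(19/8) = −279/256, h'(19/8) = −451/32, so t₂ = (19/8) − (−279/256)/(−451/32) = 4145/1804.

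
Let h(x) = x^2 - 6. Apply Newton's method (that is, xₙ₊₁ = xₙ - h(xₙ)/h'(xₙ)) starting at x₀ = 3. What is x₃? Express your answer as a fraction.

h'(x) = 2x.
h(3) = 3, h'(3) = 6, so x₁ = 3 - 3/6 = 5/2.
h(5/2) = 1/4, h'(5/2) = 5, so x₂ = (5/2) - (1/4)/5 = 49/20.
h(49/20) = 1/400, h'(49/20) = 49/10, so x₃ = (49/20) - (1/400)/(49/10) = 4801/1960.

4801/1960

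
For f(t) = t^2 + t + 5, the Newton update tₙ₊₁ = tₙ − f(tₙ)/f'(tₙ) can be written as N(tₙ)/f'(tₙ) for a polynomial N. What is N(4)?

11

f'(t) = 2t + 1.
N(t) = t·f'(t) − f(t) = t·(2t + 1) − (t^2 + t + 5) = t^2 − 5.
N(4) = 11.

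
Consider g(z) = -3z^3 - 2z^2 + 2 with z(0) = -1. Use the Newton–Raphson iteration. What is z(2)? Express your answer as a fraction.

-121/10

g'(z) = -9z^2 - 4z.
g(-1) = 3, g'(-1) = -5, so z(1) = (-1) - 3/(-5) = -2/5.
g(-2/5) = 234/125, g'(-2/5) = 4/25, so z(2) = (-2/5) - (234/125)/(4/25) = -121/10.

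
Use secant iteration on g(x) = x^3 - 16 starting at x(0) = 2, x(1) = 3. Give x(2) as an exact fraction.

46/19

g(2) = -8, g(3) = 11. x(2) = 3 - 11·(3 - 2)/(11 - (-8)) = 46/19.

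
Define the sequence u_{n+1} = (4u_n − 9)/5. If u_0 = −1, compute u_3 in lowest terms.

−613/125

u_1 = (4·(−1) − 9)/5 = −13/5.
u_2 = (4·(−13/5) − 9)/5 = −97/25.
u_3 = (4·(−97/25) − 9)/5 = −613/125.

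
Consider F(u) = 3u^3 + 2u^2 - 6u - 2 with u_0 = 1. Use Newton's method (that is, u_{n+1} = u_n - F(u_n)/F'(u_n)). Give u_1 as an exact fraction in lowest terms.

10/7

F'(u) = 9u^2 + 4u - 6.
F(1) = -3, F'(1) = 7, so u_1 = 1 - (-3)/7 = 10/7.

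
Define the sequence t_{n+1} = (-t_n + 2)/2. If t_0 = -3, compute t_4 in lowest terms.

7/16

t_1 = (-(-3) + 2)/2 = 5/2.
t_2 = (-(5/2) + 2)/2 = -1/4.
t_3 = (-(-1/4) + 2)/2 = 9/8.
t_4 = (-(9/8) + 2)/2 = 7/16.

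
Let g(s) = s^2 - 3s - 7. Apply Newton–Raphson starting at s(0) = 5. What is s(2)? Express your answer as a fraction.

1367/301

g'(s) = 2s - 3.
g(5) = 3, g'(5) = 7, so s(1) = 5 - 3/7 = 32/7.
g(32/7) = 9/49, g'(32/7) = 43/7, so s(2) = (32/7) - (9/49)/(43/7) = 1367/301.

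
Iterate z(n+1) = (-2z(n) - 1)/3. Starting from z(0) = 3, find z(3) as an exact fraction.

z(1) = (-2·3 - 1)/3 = -7/3.
z(2) = (-2·(-7/3) - 1)/3 = 11/9.
z(3) = (-2·(11/9) - 1)/3 = -31/27.

-31/27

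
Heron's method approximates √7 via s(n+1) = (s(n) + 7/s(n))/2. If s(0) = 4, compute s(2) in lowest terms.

977/368

s(1) = (4 + 7/4)/2 = 23/8.
s(2) = (23/8 + 7/(23/8))/2 = 977/368.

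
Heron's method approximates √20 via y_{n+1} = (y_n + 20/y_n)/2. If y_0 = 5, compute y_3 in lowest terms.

y_1 = (5 + 20/5)/2 = 9/2.
y_2 = (9/2 + 20/(9/2))/2 = 161/36.
y_3 = (161/36 + 20/(161/36))/2 = 51841/11592.

51841/11592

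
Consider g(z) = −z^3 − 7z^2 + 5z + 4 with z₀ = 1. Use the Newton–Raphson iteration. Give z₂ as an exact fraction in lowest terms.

g'(z) = −3z^2 − 14z + 5.
g(1) = 1, g'(1) = −12, so z₁ = 1 − 1/(−12) = 13/12.
g(13/12) = −121/1728, g'(13/12) = −219/16, so z₂ = (13/12) − (−121/1728)/(−219/16) = 12751/11826.

12751/11826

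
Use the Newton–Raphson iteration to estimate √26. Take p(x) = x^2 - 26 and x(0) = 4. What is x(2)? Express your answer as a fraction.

857/168

p'(x) = 2x.
p(4) = -10, p'(4) = 8, so x(1) = 4 - (-10)/8 = 21/4.
p(21/4) = 25/16, p'(21/4) = 21/2, so x(2) = (21/4) - (25/16)/(21/2) = 857/168.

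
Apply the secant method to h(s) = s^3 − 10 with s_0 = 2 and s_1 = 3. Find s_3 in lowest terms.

15250/7129

h(2) = −2, h(3) = 17. s_2 = 3 − 17·(3 − 2)/(17 − (−2)) = 40/19.
h(3) = 17, h(40/19) = −4590/6859. s_3 = (40/19) − (−4590/6859)·((40/19) − 3)/((−4590/6859) − 17) = 15250/7129.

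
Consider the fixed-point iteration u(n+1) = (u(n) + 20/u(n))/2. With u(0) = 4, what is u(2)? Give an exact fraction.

161/36

u(1) = (4 + 20/4)/2 = 9/2.
u(2) = (9/2 + 20/(9/2))/2 = 161/36.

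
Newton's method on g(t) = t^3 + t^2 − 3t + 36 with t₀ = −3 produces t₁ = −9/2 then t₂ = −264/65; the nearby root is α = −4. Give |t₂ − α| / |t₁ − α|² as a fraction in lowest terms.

16/65

t₁ − α = −9/2 − (−4) = −9/2 + 4 = −1/2, so |t₁ − α| = 1/2.
t₂ − α = −264/65 − (−4) = −264/65 + 4 = −4/65, so |t₂ − α| = 4/65.
|t₁ − α|² = 1/4.
Ratio = (4/65) / (1/4) = 16/65.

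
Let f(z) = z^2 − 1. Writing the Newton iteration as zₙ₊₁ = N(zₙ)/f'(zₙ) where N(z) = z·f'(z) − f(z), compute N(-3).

10

f'(z) = 2z.
N(z) = z·f'(z) − f(z) = z·(2z) − (z^2 − 1) = z^2 + 1.
N(-3) = 10.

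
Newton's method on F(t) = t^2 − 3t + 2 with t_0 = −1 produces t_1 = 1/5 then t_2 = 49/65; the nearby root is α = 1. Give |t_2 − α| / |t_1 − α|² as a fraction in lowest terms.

5/13

t_1 − α = 1/5 − 1 = −4/5, so |t_1 − α| = 4/5.
t_2 − α = 49/65 − 1 = −16/65, so |t_2 − α| = 16/65.
|t_1 − α|² = 16/25.
Ratio = (16/65) / (16/25) = 5/13.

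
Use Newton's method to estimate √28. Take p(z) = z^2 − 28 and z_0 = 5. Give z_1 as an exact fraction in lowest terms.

p'(z) = 2z.
p(5) = −3, p'(5) = 10, so z_1 = 5 − (−3)/10 = 53/10.

53/10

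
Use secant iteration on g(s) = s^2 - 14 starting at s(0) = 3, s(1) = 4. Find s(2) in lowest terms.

26/7

g(3) = -5, g(4) = 2. s(2) = 4 - 2·(4 - 3)/(2 - (-5)) = 26/7.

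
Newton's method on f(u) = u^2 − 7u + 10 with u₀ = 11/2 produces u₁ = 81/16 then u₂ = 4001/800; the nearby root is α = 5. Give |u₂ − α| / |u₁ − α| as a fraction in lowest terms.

u₁ − α = 81/16 − 5 = 1/16, so |u₁ − α| = 1/16.
u₂ − α = 4001/800 − 5 = 1/800, so |u₂ − α| = 1/800.
Ratio = (1/800) / (1/16) = 1/50.

1/50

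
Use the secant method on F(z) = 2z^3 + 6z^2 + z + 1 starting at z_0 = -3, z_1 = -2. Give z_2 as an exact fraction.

F(-3) = -2, F(-2) = 7. z_2 = (-2) - 7·((-2) - (-3))/(7 - (-2)) = -25/9.

-25/9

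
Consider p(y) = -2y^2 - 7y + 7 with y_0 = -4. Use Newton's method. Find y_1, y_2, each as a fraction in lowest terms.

y_1 = -13/3, y_2 = -401/93

p'(y) = -4y - 7.
p(-4) = 3, p'(-4) = 9, so y_1 = (-4) - 3/9 = -13/3.
p(-13/3) = -2/9, p'(-13/3) = 31/3, so y_2 = (-13/3) - (-2/9)/(31/3) = -401/93.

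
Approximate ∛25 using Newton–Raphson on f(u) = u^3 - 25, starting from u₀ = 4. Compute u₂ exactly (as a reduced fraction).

183851/62424

f'(u) = 3u^2.
f(4) = 39, f'(4) = 48, so u₁ = 4 - 39/48 = 51/16.
f(51/16) = 30251/4096, f'(51/16) = 7803/256, so u₂ = (51/16) - (30251/4096)/(7803/256) = 183851/62424.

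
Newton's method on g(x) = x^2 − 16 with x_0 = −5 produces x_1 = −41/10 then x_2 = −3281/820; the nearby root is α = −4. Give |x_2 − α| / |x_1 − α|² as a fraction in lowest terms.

x_1 − α = −41/10 − (−4) = −41/10 + 4 = −1/10, so |x_1 − α| = 1/10.
x_2 − α = −3281/820 − (−4) = −3281/820 + 4 = −1/820, so |x_2 − α| = 1/820.
|x_1 − α|² = 1/100.
Ratio = (1/820) / (1/100) = 5/41.

5/41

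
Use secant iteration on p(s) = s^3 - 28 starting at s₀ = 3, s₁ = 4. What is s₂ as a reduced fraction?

p(3) = -1, p(4) = 36. s₂ = 4 - 36·(4 - 3)/(36 - (-1)) = 112/37.

112/37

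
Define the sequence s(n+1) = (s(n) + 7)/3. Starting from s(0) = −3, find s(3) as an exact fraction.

88/27

s(1) = ((−3) + 7)/3 = 4/3.
s(2) = ((4/3) + 7)/3 = 25/9.
s(3) = ((25/9) + 7)/3 = 88/27.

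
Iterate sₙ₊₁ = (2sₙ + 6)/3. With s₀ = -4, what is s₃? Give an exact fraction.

s₁ = (2·(-4) + 6)/3 = -2/3.
s₂ = (2·(-2/3) + 6)/3 = 14/9.
s₃ = (2·(14/9) + 6)/3 = 82/27.

82/27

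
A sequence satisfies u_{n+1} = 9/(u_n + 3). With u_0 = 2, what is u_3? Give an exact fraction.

u_1 = 9/(2 + 3) = 9/5.
u_2 = 9/(9/5 + 3) = 15/8.
u_3 = 9/(15/8 + 3) = 24/13.

24/13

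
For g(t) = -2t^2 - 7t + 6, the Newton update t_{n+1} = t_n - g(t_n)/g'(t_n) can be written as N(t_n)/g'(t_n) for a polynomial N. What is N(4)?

g'(t) = -4t - 7.
N(t) = t·g'(t) - g(t) = t·(-4t - 7) - (-2t^2 - 7t + 6) = -2t^2 - 6.
N(4) = -38.

-38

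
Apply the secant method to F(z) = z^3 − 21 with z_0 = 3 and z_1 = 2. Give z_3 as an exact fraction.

F(3) = 6, F(2) = −13. z_2 = 2 − (−13)·(2 − 3)/((−13) − 6) = 51/19.
F(2) = −13, F(51/19) = −11388/6859. z_3 = (51/19) − (−11388/6859)·((51/19) − 2)/((−11388/6859) − (−13)) = 16659/5983.

16659/5983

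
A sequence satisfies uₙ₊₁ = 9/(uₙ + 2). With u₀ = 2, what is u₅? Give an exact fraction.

2637/1216

u₁ = 9/(2 + 2) = 9/4.
u₂ = 9/(9/4 + 2) = 36/17.
u₃ = 9/(36/17 + 2) = 153/70.
u₄ = 9/(153/70 + 2) = 630/293.
u₅ = 9/(630/293 + 2) = 2637/1216.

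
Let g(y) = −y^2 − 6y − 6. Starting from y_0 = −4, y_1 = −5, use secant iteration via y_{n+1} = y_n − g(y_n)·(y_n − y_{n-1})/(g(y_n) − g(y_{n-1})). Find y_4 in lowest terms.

−265/56

g(−4) = 2, g(−5) = −1. y_2 = (−5) − (−1)·((−5) − (−4))/((−1) − 2) = −14/3.
g(−5) = −1, g(−14/3) = 2/9. y_3 = (−14/3) − (2/9)·((−14/3) − (−5))/((2/9) − (−1)) = −52/11.
g(−14/3) = 2/9, g(−52/11) = 2/121. y_4 = (−52/11) − (2/121)·((−52/11) − (−14/3))/((2/121) − (2/9)) = −265/56.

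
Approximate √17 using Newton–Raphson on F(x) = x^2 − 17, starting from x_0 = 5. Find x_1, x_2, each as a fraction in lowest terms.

F'(x) = 2x.
F(5) = 8, F'(5) = 10, so x_1 = 5 − 8/10 = 21/5.
F(21/5) = 16/25, F'(21/5) = 42/5, so x_2 = (21/5) − (16/25)/(42/5) = 433/105.

x_1 = 21/5, x_2 = 433/105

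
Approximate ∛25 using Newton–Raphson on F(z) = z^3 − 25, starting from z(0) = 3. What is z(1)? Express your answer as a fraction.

79/27

F'(z) = 3z^2.
F(3) = 2, F'(3) = 27, so z(1) = 3 − 2/27 = 79/27.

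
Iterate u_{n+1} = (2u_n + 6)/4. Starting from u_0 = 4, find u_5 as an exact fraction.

97/32

u_1 = (2·4 + 6)/4 = 7/2.
u_2 = (2·(7/2) + 6)/4 = 13/4.
u_3 = (2·(13/4) + 6)/4 = 25/8.
u_4 = (2·(25/8) + 6)/4 = 49/16.
u_5 = (2·(49/16) + 6)/4 = 97/32.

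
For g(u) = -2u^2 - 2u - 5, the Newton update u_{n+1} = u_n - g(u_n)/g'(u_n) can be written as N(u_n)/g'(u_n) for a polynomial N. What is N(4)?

-27

g'(u) = -4u - 2.
N(u) = u·g'(u) - g(u) = u·(-4u - 2) - (-2u^2 - 2u - 5) = -2u^2 + 5.
N(4) = -27.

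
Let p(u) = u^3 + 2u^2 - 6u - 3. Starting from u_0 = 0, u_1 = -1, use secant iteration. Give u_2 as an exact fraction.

p(0) = -3, p(-1) = 4. u_2 = (-1) - 4·((-1) - 0)/(4 - (-3)) = -3/7.

-3/7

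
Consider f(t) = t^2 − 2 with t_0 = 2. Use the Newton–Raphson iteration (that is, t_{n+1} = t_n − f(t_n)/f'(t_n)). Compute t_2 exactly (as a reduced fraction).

17/12

f'(t) = 2t.
f(2) = 2, f'(2) = 4, so t_1 = 2 − 2/4 = 3/2.
f(3/2) = 1/4, f'(3/2) = 3, so t_2 = (3/2) − (1/4)/3 = 17/12.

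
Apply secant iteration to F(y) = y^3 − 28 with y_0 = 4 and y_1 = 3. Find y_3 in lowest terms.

113260/37297

F(4) = 36, F(3) = −1. y_2 = 3 − (−1)·(3 − 4)/((−1) − 36) = 112/37.
F(3) = −1, F(112/37) = −13356/50653. y_3 = (112/37) − (−13356/50653)·((112/37) − 3)/((−13356/50653) − (−1)) = 113260/37297.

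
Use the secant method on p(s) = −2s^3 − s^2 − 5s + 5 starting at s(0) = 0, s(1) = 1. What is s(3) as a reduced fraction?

245/341

p(0) = 5, p(1) = −3. s(2) = 1 − (−3)·(1 − 0)/((−3) − 5) = 5/8.
p(1) = −3, p(5/8) = 255/256. s(3) = (5/8) − (255/256)·((5/8) − 1)/((255/256) − (−3)) = 245/341.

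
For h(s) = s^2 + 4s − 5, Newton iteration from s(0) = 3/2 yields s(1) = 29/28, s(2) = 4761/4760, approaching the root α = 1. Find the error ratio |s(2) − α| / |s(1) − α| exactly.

s(1) − α = 29/28 − 1 = 1/28, so |s(1) − α| = 1/28.
s(2) − α = 4761/4760 − 1 = 1/4760, so |s(2) − α| = 1/4760.
Ratio = (1/4760) / (1/28) = 1/170.

1/170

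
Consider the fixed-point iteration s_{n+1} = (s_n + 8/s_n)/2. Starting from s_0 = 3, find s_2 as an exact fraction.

577/204

s_1 = (3 + 8/3)/2 = 17/6.
s_2 = (17/6 + 8/(17/6))/2 = 577/204.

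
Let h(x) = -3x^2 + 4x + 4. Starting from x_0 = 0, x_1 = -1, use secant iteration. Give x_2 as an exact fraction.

-4/7

h(0) = 4, h(-1) = -3. x_2 = (-1) - (-3)·((-1) - 0)/((-3) - 4) = -4/7.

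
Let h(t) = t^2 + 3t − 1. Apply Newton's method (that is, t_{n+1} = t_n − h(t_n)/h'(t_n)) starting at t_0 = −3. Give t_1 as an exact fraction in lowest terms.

h'(t) = 2t + 3.
h(−3) = −1, h'(−3) = −3, so t_1 = (−3) − (−1)/(−3) = −10/3.

−10/3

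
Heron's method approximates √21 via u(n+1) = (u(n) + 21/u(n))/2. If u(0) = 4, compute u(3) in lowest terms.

u(1) = (4 + 21/4)/2 = 37/8.
u(2) = (37/8 + 21/(37/8))/2 = 2713/592.
u(3) = (2713/592 + 21/(2713/592))/2 = 14720113/3212192.

14720113/3212192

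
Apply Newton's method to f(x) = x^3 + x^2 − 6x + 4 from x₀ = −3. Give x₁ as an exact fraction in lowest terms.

−49/15

f'(x) = 3x^2 + 2x − 6.
f(−3) = 4, f'(−3) = 15, so x₁ = (−3) − 4/15 = −49/15.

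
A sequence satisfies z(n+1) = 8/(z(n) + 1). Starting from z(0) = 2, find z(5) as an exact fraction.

984/403

z(1) = 8/(2 + 1) = 8/3.
z(2) = 8/(8/3 + 1) = 24/11.
z(3) = 8/(24/11 + 1) = 88/35.
z(4) = 8/(88/35 + 1) = 280/123.
z(5) = 8/(280/123 + 1) = 984/403.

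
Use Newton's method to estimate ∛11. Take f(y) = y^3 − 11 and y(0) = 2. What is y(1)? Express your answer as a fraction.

f'(y) = 3y^2.
f(2) = −3, f'(2) = 12, so y(1) = 2 − (−3)/12 = 9/4.

9/4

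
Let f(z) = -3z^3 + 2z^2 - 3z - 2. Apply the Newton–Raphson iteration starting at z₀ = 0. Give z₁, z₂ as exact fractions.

f'(z) = -9z^2 + 4z - 3.
f(0) = -2, f'(0) = -3, so z₁ = 0 - (-2)/(-3) = -2/3.
f(-2/3) = 16/9, f'(-2/3) = -29/3, so z₂ = (-2/3) - (16/9)/(-29/3) = -14/29.

z₁ = -2/3, z₂ = -14/29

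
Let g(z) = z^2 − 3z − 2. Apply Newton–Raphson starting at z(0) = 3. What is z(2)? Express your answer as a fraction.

g'(z) = 2z − 3.
g(3) = −2, g'(3) = 3, so z(1) = 3 − (−2)/3 = 11/3.
g(11/3) = 4/9, g'(11/3) = 13/3, so z(2) = (11/3) − (4/9)/(13/3) = 139/39.

139/39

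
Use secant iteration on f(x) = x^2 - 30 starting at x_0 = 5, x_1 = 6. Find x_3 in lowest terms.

f(5) = -5, f(6) = 6. x_2 = 6 - 6·(6 - 5)/(6 - (-5)) = 60/11.
f(6) = 6, f(60/11) = -30/121. x_3 = (60/11) - (-30/121)·((60/11) - 6)/((-30/121) - 6) = 115/21.

115/21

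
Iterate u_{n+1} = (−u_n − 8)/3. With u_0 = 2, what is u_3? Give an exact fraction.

−58/27

u_1 = (−2 − 8)/3 = −10/3.
u_2 = (−(−10/3) − 8)/3 = −14/9.
u_3 = (−(−14/9) − 8)/3 = −58/27.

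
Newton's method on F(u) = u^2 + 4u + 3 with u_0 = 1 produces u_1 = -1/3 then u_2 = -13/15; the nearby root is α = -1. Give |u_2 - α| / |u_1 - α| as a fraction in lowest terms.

u_1 - α = -1/3 - (-1) = -1/3 + 1 = 2/3, so |u_1 - α| = 2/3.
u_2 - α = -13/15 - (-1) = -13/15 + 1 = 2/15, so |u_2 - α| = 2/15.
Ratio = (2/15) / (2/3) = 1/5.

1/5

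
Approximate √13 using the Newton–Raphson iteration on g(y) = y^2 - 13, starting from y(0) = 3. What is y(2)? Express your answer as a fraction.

119/33

g'(y) = 2y.
g(3) = -4, g'(3) = 6, so y(1) = 3 - (-4)/6 = 11/3.
g(11/3) = 4/9, g'(11/3) = 22/3, so y(2) = (11/3) - (4/9)/(22/3) = 119/33.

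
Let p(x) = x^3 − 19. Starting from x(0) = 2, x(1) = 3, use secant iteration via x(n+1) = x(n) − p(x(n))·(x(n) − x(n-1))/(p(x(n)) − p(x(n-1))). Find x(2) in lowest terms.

49/19

p(2) = −11, p(3) = 8. x(2) = 3 − 8·(3 − 2)/(8 − (−11)) = 49/19.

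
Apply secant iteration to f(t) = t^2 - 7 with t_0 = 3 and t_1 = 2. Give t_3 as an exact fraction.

f(3) = 2, f(2) = -3. t_2 = 2 - (-3)·(2 - 3)/((-3) - 2) = 13/5.
f(2) = -3, f(13/5) = -6/25. t_3 = (13/5) - (-6/25)·((13/5) - 2)/((-6/25) - (-3)) = 61/23.

61/23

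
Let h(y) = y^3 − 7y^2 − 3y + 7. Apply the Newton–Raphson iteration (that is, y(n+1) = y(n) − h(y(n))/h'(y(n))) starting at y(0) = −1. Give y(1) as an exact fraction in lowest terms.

−8/7

h'(y) = 3y^2 − 14y − 3.
h(−1) = 2, h'(−1) = 14, so y(1) = (−1) − 2/14 = −8/7.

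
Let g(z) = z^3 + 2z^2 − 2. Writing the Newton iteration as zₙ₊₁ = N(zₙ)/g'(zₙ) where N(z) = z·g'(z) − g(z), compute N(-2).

g'(z) = 3z^2 + 4z.
N(z) = z·g'(z) − g(z) = z·(3z^2 + 4z) − (z^3 + 2z^2 − 2) = 2z^3 + 2z^2 + 2.
N(-2) = −6.

−6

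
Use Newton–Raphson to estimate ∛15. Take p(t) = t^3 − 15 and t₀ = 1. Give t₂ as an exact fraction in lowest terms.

10231/2601

p'(t) = 3t^2.
p(1) = −14, p'(1) = 3, so t₁ = 1 − (−14)/3 = 17/3.
p(17/3) = 4508/27, p'(17/3) = 289/3, so t₂ = (17/3) − (4508/27)/(289/3) = 10231/2601.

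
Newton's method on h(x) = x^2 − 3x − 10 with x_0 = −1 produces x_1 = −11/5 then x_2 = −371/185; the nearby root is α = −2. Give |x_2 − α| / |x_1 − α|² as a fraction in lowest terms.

x_1 − α = −11/5 − (−2) = −11/5 + 2 = −1/5, so |x_1 − α| = 1/5.
x_2 − α = −371/185 − (−2) = −371/185 + 2 = −1/185, so |x_2 − α| = 1/185.
|x_1 − α|² = 1/25.
Ratio = (1/185) / (1/25) = 5/37.

5/37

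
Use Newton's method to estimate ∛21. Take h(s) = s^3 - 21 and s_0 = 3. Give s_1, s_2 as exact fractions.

h'(s) = 3s^2.
h(3) = 6, h'(3) = 27, so s_1 = 3 - 6/27 = 25/9.
h(25/9) = 316/729, h'(25/9) = 625/27, so s_2 = (25/9) - (316/729)/(625/27) = 46559/16875.

s_1 = 25/9, s_2 = 46559/16875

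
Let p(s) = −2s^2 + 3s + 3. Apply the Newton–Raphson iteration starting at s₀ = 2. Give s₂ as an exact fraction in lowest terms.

p'(s) = −4s + 3.
p(2) = 1, p'(2) = −5, so s₁ = 2 − 1/(−5) = 11/5.
p(11/5) = −2/25, p'(11/5) = −29/5, so s₂ = (11/5) − (−2/25)/(−29/5) = 317/145.

317/145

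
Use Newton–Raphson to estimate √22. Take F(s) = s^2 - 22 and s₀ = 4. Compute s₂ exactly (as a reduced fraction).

713/152

F'(s) = 2s.
F(4) = -6, F'(4) = 8, so s₁ = 4 - (-6)/8 = 19/4.
F(19/4) = 9/16, F'(19/4) = 19/2, so s₂ = (19/4) - (9/16)/(19/2) = 713/152.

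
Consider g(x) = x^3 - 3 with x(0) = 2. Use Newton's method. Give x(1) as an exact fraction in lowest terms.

g'(x) = 3x^2.
g(2) = 5, g'(2) = 12, so x(1) = 2 - 5/12 = 19/12.

19/12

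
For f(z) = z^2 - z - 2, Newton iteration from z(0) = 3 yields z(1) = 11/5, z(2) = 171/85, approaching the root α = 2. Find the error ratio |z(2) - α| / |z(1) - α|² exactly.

5/17

z(1) - α = 11/5 - 2 = 1/5, so |z(1) - α| = 1/5.
z(2) - α = 171/85 - 2 = 1/85, so |z(2) - α| = 1/85.
|z(1) - α|² = 1/25.
Ratio = (1/85) / (1/25) = 5/17.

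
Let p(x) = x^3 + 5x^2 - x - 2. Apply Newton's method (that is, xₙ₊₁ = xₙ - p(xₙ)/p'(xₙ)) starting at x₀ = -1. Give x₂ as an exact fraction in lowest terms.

p'(x) = 3x^2 + 10x - 1.
p(-1) = 3, p'(-1) = -8, so x₁ = (-1) - 3/(-8) = -5/8.
p(-5/8) = 171/512, p'(-5/8) = -389/64, so x₂ = (-5/8) - (171/512)/(-389/64) = -887/1556.

-887/1556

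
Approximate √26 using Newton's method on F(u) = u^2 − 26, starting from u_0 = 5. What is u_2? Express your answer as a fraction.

F'(u) = 2u.
F(5) = −1, F'(5) = 10, so u_1 = 5 − (−1)/10 = 51/10.
F(51/10) = 1/100, F'(51/10) = 51/5, so u_2 = (51/10) − (1/100)/(51/5) = 5201/1020.

5201/1020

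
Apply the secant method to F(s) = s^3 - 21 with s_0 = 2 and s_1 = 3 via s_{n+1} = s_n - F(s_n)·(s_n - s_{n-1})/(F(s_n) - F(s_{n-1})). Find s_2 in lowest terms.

51/19

F(2) = -13, F(3) = 6. s_2 = 3 - 6·(3 - 2)/(6 - (-13)) = 51/19.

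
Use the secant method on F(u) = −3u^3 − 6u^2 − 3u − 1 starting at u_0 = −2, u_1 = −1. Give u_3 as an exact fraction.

F(−2) = 5, F(−1) = −1. u_2 = (−1) − (−1)·((−1) − (−2))/((−1) − 5) = −7/6.
F(−1) = −1, F(−7/6) = −65/72. u_3 = (−7/6) − (−65/72)·((−7/6) − (−1))/((−65/72) − (−1)) = −19/7.

−19/7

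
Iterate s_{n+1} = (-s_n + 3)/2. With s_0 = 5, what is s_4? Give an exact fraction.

s_1 = (-5 + 3)/2 = -1.
s_2 = (-(-1) + 3)/2 = 2.
s_3 = (-2 + 3)/2 = 1/2.
s_4 = (-(1/2) + 3)/2 = 5/4.

5/4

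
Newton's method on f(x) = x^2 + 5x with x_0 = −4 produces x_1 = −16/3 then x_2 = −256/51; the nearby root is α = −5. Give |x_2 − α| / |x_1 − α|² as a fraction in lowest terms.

x_1 − α = −16/3 − (−5) = −16/3 + 5 = −1/3, so |x_1 − α| = 1/3.
x_2 − α = −256/51 − (−5) = −256/51 + 5 = −1/51, so |x_2 − α| = 1/51.
|x_1 − α|² = 1/9.
Ratio = (1/51) / (1/9) = 3/17.

3/17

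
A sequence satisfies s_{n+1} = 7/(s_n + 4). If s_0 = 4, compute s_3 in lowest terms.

273/212

s_1 = 7/(4 + 4) = 7/8.
s_2 = 7/(7/8 + 4) = 56/39.
s_3 = 7/(56/39 + 4) = 273/212.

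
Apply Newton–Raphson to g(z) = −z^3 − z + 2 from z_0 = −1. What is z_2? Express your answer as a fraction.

2

g'(z) = −3z^2 − 1.
g(−1) = 4, g'(−1) = −4, so z_1 = (−1) − 4/(−4) = 0.
g(0) = 2, g'(0) = −1, so z_2 = 0 − 2/(−1) = 2.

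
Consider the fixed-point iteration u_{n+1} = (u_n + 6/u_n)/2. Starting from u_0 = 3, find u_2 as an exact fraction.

u_1 = (3 + 6/3)/2 = 5/2.
u_2 = (5/2 + 6/(5/2))/2 = 49/20.

49/20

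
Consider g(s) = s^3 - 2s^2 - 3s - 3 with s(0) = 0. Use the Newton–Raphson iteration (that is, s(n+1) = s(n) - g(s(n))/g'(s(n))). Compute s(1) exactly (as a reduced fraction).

-1

g'(s) = 3s^2 - 4s - 3.
g(0) = -3, g'(0) = -3, so s(1) = 0 - (-3)/(-3) = -1.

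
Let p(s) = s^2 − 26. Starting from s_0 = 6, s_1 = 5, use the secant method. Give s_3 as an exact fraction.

p(6) = 10, p(5) = −1. s_2 = 5 − (−1)·(5 − 6)/((−1) − 10) = 56/11.
p(5) = −1, p(56/11) = −10/121. s_3 = (56/11) − (−10/121)·((56/11) − 5)/((−10/121) − (−1)) = 566/111.

566/111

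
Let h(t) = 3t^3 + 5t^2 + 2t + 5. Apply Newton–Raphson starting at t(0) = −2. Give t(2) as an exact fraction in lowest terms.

h'(t) = 9t^2 + 10t + 2.
h(−2) = −3, h'(−2) = 18, so t(1) = (−2) − (−3)/18 = −11/6.
h(−11/6) = −25/72, h'(−11/6) = 167/12, so t(2) = (−11/6) − (−25/72)/(167/12) = −302/167.

−302/167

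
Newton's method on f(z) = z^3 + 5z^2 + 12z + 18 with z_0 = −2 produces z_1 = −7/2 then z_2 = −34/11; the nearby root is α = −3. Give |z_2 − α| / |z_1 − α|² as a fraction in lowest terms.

4/11

z_1 − α = −7/2 − (−3) = −7/2 + 3 = −1/2, so |z_1 − α| = 1/2.
z_2 − α = −34/11 − (−3) = −34/11 + 3 = −1/11, so |z_2 − α| = 1/11.
|z_1 − α|² = 1/4.
Ratio = (1/11) / (1/4) = 4/11.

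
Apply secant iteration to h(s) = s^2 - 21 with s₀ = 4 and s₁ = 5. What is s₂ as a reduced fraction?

41/9

h(4) = -5, h(5) = 4. s₂ = 5 - 4·(5 - 4)/(4 - (-5)) = 41/9.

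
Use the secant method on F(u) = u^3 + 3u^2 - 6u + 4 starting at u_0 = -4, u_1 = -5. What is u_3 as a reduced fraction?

-7171/1591

F(-4) = 12, F(-5) = -16. u_2 = (-5) - (-16)·((-5) - (-4))/((-16) - 12) = -31/7.
F(-5) = -16, F(-31/7) = 876/343. u_3 = (-31/7) - (876/343)·((-31/7) - (-5))/((876/343) - (-16)) = -7171/1591.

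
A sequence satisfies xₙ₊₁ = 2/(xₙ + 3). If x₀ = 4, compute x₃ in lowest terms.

46/83

x₁ = 2/(4 + 3) = 2/7.
x₂ = 2/(2/7 + 3) = 14/23.
x₃ = 2/(14/23 + 3) = 46/83.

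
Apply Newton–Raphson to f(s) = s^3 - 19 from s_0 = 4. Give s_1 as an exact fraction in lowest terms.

f'(s) = 3s^2.
f(4) = 45, f'(4) = 48, so s_1 = 4 - 45/48 = 49/16.

49/16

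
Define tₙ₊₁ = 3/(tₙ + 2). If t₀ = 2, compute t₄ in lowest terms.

102/101

t₁ = 3/(2 + 2) = 3/4.
t₂ = 3/(3/4 + 2) = 12/11.
t₃ = 3/(12/11 + 2) = 33/34.
t₄ = 3/(33/34 + 2) = 102/101.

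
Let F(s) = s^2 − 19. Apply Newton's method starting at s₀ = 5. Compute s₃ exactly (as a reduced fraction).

F'(s) = 2s.
F(5) = 6, F'(5) = 10, so s₁ = 5 − 6/10 = 22/5.
F(22/5) = 9/25, F'(22/5) = 44/5, so s₂ = (22/5) − (9/25)/(44/5) = 959/220.
F(959/220) = 81/48400, F'(959/220) = 959/110, so s₃ = (959/220) − (81/48400)/(959/110) = 1839281/421960.

1839281/421960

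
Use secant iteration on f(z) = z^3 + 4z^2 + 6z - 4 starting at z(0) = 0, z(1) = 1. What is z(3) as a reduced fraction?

f(0) = -4, f(1) = 7. z(2) = 1 - 7·(1 - 0)/(7 - (-4)) = 4/11.
f(1) = 7, f(4/11) = -1652/1331. z(3) = (4/11) - (-1652/1331)·((4/11) - 1)/((-1652/1331) - 7) = 720/1567.

720/1567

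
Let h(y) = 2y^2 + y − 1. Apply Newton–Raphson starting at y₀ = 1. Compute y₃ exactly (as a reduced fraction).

10923/21845

h'(y) = 4y + 1.
h(1) = 2, h'(1) = 5, so y₁ = 1 − 2/5 = 3/5.
h(3/5) = 8/25, h'(3/5) = 17/5, so y₂ = (3/5) − (8/25)/(17/5) = 43/85.
h(43/85) = 128/7225, h'(43/85) = 257/85, so y₃ = (43/85) − (128/7225)/(257/85) = 10923/21845.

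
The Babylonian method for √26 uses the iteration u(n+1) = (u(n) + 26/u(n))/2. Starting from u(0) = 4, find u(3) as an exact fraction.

u(1) = (4 + 26/4)/2 = 21/4.
u(2) = (21/4 + 26/(21/4))/2 = 857/168.
u(3) = (857/168 + 26/(857/168))/2 = 1468273/287952.

1468273/287952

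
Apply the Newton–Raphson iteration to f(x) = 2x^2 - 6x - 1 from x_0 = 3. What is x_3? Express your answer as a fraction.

150841/47760

f'(x) = 4x - 6.
f(3) = -1, f'(3) = 6, so x_1 = 3 - (-1)/6 = 19/6.
f(19/6) = 1/18, f'(19/6) = 20/3, so x_2 = (19/6) - (1/18)/(20/3) = 379/120.
f(379/120) = 1/7200, f'(379/120) = 199/30, so x_3 = (379/120) - (1/7200)/(199/30) = 150841/47760.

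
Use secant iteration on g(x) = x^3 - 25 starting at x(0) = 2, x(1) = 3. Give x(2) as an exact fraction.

g(2) = -17, g(3) = 2. x(2) = 3 - 2·(3 - 2)/(2 - (-17)) = 55/19.

55/19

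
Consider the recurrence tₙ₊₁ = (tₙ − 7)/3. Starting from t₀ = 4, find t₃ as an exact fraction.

−29/9

t₁ = (4 − 7)/3 = −1.
t₂ = ((−1) − 7)/3 = −8/3.
t₃ = ((−8/3) − 7)/3 = −29/9.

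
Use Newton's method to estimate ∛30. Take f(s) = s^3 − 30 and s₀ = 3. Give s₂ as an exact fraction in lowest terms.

f'(s) = 3s^2.
f(3) = −3, f'(3) = 27, so s₁ = 3 − (−3)/27 = 28/9.
f(28/9) = 82/729, f'(28/9) = 784/27, so s₂ = (28/9) − (82/729)/(784/27) = 32887/10584.

32887/10584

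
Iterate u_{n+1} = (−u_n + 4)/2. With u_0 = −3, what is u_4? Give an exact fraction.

u_1 = (−(−3) + 4)/2 = 7/2.
u_2 = (−(7/2) + 4)/2 = 1/4.
u_3 = (−(1/4) + 4)/2 = 15/8.
u_4 = (−(15/8) + 4)/2 = 17/16.

17/16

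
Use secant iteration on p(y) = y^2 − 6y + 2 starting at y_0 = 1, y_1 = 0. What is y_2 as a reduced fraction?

2/5

p(1) = −3, p(0) = 2. y_2 = 0 − 2·(0 − 1)/(2 − (−3)) = 2/5.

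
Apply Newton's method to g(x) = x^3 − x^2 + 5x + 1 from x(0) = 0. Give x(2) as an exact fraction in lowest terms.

g'(x) = 3x^2 − 2x + 5.
g(0) = 1, g'(0) = 5, so x(1) = 0 − 1/5 = −1/5.
g(−1/5) = −6/125, g'(−1/5) = 138/25, so x(2) = (−1/5) − (−6/125)/(138/25) = −22/115.

−22/115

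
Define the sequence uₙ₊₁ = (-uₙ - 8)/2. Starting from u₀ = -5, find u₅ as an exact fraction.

u₁ = (-(-5) - 8)/2 = -3/2.
u₂ = (-(-3/2) - 8)/2 = -13/4.
u₃ = (-(-13/4) - 8)/2 = -19/8.
u₄ = (-(-19/8) - 8)/2 = -45/16.
u₅ = (-(-45/16) - 8)/2 = -83/32.

-83/32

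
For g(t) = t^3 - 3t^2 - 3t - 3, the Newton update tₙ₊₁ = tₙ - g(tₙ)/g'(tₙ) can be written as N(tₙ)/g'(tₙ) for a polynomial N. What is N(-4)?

-173

g'(t) = 3t^2 - 6t - 3.
N(t) = t·g'(t) - g(t) = t·(3t^2 - 6t - 3) - (t^3 - 3t^2 - 3t - 3) = 2t^3 - 3t^2 + 3.
N(-4) = -173.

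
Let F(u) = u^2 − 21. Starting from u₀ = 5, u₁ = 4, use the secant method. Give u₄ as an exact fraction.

14513/3167

F(5) = 4, F(4) = −5. u₂ = 4 − (−5)·(4 − 5)/((−5) − 4) = 41/9.
F(4) = −5, F(41/9) = −20/81. u₃ = (41/9) − (−20/81)·((41/9) − 4)/((−20/81) − (−5)) = 353/77.
F(41/9) = −20/81, F(353/77) = 100/5929. u₄ = (353/77) − (100/5929)·((353/77) − (41/9))/((100/5929) − (−20/81)) = 14513/3167.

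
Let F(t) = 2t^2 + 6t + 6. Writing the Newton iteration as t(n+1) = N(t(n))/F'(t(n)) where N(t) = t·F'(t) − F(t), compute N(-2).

F'(t) = 4t + 6.
N(t) = t·F'(t) − F(t) = t·(4t + 6) − (2t^2 + 6t + 6) = 2t^2 − 6.
N(-2) = 2.

2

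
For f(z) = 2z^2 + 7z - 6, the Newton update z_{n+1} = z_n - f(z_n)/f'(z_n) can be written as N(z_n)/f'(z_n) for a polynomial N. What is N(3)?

24

f'(z) = 4z + 7.
N(z) = z·f'(z) - f(z) = z·(4z + 7) - (2z^2 + 7z - 6) = 2z^2 + 6.
N(3) = 24.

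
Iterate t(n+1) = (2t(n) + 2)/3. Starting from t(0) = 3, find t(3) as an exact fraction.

62/27

t(1) = (2·3 + 2)/3 = 8/3.
t(2) = (2·(8/3) + 2)/3 = 22/9.
t(3) = (2·(22/9) + 2)/3 = 62/27.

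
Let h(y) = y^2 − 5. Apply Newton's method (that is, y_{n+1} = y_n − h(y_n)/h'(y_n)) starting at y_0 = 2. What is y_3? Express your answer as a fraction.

51841/23184

h'(y) = 2y.
h(2) = −1, h'(2) = 4, so y_1 = 2 − (−1)/4 = 9/4.
h(9/4) = 1/16, h'(9/4) = 9/2, so y_2 = (9/4) − (1/16)/(9/2) = 161/72.
h(161/72) = 1/5184, h'(161/72) = 161/36, so y_3 = (161/72) − (1/5184)/(161/36) = 51841/23184.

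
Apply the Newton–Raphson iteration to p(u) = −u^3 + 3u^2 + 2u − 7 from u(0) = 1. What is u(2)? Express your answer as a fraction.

p'(u) = −3u^2 + 6u + 2.
p(1) = −3, p'(1) = 5, so u(1) = 1 − (−3)/5 = 8/5.
p(8/5) = −27/125, p'(8/5) = 98/25, so u(2) = (8/5) − (−27/125)/(98/25) = 811/490.

811/490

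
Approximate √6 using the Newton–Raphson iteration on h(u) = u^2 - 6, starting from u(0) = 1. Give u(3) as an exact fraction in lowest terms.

10033/4088

h'(u) = 2u.
h(1) = -5, h'(1) = 2, so u(1) = 1 - (-5)/2 = 7/2.
h(7/2) = 25/4, h'(7/2) = 7, so u(2) = (7/2) - (25/4)/7 = 73/28.
h(73/28) = 625/784, h'(73/28) = 73/14, so u(3) = (73/28) - (625/784)/(73/14) = 10033/4088.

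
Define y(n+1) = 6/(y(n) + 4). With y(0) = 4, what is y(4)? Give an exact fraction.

y(1) = 6/(4 + 4) = 3/4.
y(2) = 6/(3/4 + 4) = 24/19.
y(3) = 6/(24/19 + 4) = 57/50.
y(4) = 6/(57/50 + 4) = 300/257.

300/257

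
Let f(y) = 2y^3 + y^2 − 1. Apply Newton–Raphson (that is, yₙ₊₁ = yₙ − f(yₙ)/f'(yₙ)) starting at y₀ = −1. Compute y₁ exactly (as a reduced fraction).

−1/2

f'(y) = 6y^2 + 2y.
f(−1) = −2, f'(−1) = 4, so y₁ = (−1) − (−2)/4 = −1/2.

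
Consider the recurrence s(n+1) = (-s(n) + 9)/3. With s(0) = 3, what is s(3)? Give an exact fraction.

s(1) = (-3 + 9)/3 = 2.
s(2) = (-2 + 9)/3 = 7/3.
s(3) = (-(7/3) + 9)/3 = 20/9.

20/9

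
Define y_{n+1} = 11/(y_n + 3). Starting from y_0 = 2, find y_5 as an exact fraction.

y_1 = 11/(2 + 3) = 11/5.
y_2 = 11/(11/5 + 3) = 55/26.
y_3 = 11/(55/26 + 3) = 286/133.
y_4 = 11/(286/133 + 3) = 1463/685.
y_5 = 11/(1463/685 + 3) = 7535/3518.

7535/3518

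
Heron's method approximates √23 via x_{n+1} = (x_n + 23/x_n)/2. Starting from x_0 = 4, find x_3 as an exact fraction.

17913697/3735264

x_1 = (4 + 23/4)/2 = 39/8.
x_2 = (39/8 + 23/(39/8))/2 = 2993/624.
x_3 = (2993/624 + 23/(2993/624))/2 = 17913697/3735264.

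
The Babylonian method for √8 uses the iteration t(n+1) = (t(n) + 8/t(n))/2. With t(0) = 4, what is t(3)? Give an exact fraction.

t(1) = (4 + 8/4)/2 = 3.
t(2) = (3 + 8/3)/2 = 17/6.
t(3) = (17/6 + 8/(17/6))/2 = 577/204.

577/204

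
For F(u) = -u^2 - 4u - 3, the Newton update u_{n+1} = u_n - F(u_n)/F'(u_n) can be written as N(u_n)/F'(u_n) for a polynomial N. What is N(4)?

F'(u) = -2u - 4.
N(u) = u·F'(u) - F(u) = u·(-2u - 4) - (-u^2 - 4u - 3) = -u^2 + 3.
N(4) = -13.

-13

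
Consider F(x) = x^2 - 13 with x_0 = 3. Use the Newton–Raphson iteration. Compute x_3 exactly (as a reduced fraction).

F'(x) = 2x.
F(3) = -4, F'(3) = 6, so x_1 = 3 - (-4)/6 = 11/3.
F(11/3) = 4/9, F'(11/3) = 22/3, so x_2 = (11/3) - (4/9)/(22/3) = 119/33.
F(119/33) = 4/1089, F'(119/33) = 238/33, so x_3 = (119/33) - (4/1089)/(238/33) = 14159/3927.

14159/3927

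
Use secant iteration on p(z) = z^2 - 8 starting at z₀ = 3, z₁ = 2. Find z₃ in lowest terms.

17/6

p(3) = 1, p(2) = -4. z₂ = 2 - (-4)·(2 - 3)/((-4) - 1) = 14/5.
p(2) = -4, p(14/5) = -4/25. z₃ = (14/5) - (-4/25)·((14/5) - 2)/((-4/25) - (-4)) = 17/6.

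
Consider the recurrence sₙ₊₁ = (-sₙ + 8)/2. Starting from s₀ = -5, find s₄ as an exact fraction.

s₁ = (-(-5) + 8)/2 = 13/2.
s₂ = (-(13/2) + 8)/2 = 3/4.
s₃ = (-(3/4) + 8)/2 = 29/8.
s₄ = (-(29/8) + 8)/2 = 35/16.

35/16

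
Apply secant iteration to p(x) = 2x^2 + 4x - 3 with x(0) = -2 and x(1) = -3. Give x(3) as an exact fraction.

p(-2) = -3, p(-3) = 3. x(2) = (-3) - 3·((-3) - (-2))/(3 - (-3)) = -5/2.
p(-3) = 3, p(-5/2) = -1/2. x(3) = (-5/2) - (-1/2)·((-5/2) - (-3))/((-1/2) - 3) = -18/7.

-18/7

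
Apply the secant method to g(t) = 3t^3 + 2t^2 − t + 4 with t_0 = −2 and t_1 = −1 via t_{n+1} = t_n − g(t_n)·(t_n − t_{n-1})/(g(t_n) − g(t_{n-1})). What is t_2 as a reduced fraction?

g(−2) = −10, g(−1) = 4. t_2 = (−1) − 4·((−1) − (−2))/(4 − (−10)) = −9/7.

−9/7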